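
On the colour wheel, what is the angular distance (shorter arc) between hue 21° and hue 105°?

84°

|21 − 105| = 84.
84 ≤ 180, so the shorter arc is 84°.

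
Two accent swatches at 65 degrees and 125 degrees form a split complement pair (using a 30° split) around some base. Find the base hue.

275°

The accents sit 30° either side of the complement, so the complement is their short-arc midpoint on the wheel.
Short-arc midpoint of 65° and 125°: 95°.
Base is 180° from the complement: 95 − 180 = -85 → -85 + 360 = 275°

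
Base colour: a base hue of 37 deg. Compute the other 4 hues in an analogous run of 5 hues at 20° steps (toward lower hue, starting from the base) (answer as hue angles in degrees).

17°, 357°, 337°, and 317°

37 − 20 = 17°
37 − 40 = -3 → -3 + 360 = 357°
37 − 60 = -23 → -23 + 360 = 337°
37 − 80 = -43 → -43 + 360 = 317°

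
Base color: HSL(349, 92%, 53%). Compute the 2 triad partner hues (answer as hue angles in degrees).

A triad places three hues 120° apart.
349 + 120 = 469 → 469 − 360 = 109°
349 + 240 = 589 → 589 − 360 = 229°

109° and 229°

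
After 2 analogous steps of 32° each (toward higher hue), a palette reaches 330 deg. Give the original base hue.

266°

2 steps of 32° (toward higher hue) give a net shift of +64°.
Start = end − shift: 330 − 64 = 266°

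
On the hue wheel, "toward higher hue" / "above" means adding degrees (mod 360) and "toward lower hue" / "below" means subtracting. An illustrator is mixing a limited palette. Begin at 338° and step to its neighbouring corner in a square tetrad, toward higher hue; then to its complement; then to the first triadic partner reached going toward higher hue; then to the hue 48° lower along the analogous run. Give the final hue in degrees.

338 + 90 = 428 → 428 − 360 = 68°   (square ↑)
68 + 180 = 248°   (complement)
248 + 120 = 368 → 368 − 360 = 8°   (triadic ↑)
8 − 48 = -40 → -40 + 360 = 320°   (analog 48° ↓)

320°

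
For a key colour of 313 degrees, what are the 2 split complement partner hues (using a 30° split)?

Complement of 313 degrees: 313 + 180 = 493 → 493 − 360 = 133°
133 − 30 = 103°
133 + 30 = 163°

103° and 163°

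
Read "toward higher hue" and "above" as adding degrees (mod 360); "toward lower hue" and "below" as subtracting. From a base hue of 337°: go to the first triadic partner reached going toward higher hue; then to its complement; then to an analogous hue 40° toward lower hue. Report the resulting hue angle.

237°

337 + 120 = 457 → 457 − 360 = 97°   (triadic ↑)
97 + 180 = 277°   (complement)
277 − 40 = 237°   (analog 40° ↓)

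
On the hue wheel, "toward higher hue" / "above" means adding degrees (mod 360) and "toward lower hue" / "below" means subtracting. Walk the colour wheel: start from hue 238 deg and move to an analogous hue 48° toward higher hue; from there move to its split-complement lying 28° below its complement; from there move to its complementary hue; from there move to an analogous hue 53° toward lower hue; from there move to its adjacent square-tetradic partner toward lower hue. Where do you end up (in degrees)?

238 + 48 = 286°   (analog 48° ↑)
286 + 152 = 438 → 438 − 360 = 78°   (split-comp 28° ↓)
78 + 180 = 258°   (complement)
258 − 53 = 205°   (analog 53° ↓)
205 − 90 = 115°   (square ↓)

115°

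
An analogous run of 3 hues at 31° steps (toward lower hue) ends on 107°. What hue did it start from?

169°

2 steps of 31° (toward lower hue) give a net shift of −62°.
Start = end − shift: 107 + 62 = 169°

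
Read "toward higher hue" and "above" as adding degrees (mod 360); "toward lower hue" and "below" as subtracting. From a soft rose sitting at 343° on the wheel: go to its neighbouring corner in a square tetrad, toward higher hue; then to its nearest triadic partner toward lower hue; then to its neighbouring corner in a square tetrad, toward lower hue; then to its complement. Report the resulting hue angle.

43°

+90° (square ↑): 343 + 90 = 433 → 433 − 360 = 73°
−120° (triadic ↓): 73 − 120 = -47 → -47 + 360 = 313°
−90° (square ↓): 313 − 90 = 223°
+180° (complement): 223 + 180 = 403 → 403 − 360 = 43°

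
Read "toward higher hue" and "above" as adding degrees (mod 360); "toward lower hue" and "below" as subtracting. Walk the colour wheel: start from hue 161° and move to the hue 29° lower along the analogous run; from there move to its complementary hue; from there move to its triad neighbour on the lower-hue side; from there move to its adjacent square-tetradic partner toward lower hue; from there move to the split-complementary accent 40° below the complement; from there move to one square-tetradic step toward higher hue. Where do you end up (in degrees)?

−29° (analog 29° ↓): 161 − 29 = 132°
+180° (complement): 132 + 180 = 312°
−120° (triadic ↓): 312 − 120 = 192°
−90° (square ↓): 192 − 90 = 102°
+140° (split-comp 40° ↓): 102 + 140 = 242°
+90° (square ↑): 242 + 90 = 332°

332°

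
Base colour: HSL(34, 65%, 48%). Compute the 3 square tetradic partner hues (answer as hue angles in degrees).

A square tetradic scheme places four hues every 90°.
34 + 90 = 124°
34 + 180 = 214°
34 + 270 = 304°

124°, 214°, 304°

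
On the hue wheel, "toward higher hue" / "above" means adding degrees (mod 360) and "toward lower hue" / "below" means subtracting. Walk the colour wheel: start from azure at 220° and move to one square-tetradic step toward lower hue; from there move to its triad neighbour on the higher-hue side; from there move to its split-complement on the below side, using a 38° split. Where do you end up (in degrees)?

square ↓ −90°: 220 − 90 = 130°
triadic ↑ +120°: 130 + 120 = 250°
split-comp 38° ↓ +142°: 250 + 142 = 392 → 392 − 360 = 32°

32°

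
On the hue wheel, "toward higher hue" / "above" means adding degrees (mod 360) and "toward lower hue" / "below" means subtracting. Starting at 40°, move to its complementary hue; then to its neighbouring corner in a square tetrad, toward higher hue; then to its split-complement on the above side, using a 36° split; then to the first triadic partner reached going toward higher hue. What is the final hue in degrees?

complement +180°: 40 + 180 = 220°
square ↑ +90°: 220 + 90 = 310°
split-comp 36° ↑ +216°: 310 + 216 = 526 → 526 − 360 = 166°
triadic ↑ +120°: 166 + 120 = 286°

286°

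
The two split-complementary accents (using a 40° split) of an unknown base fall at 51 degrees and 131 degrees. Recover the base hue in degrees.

The accents sit 40° either side of the complement, so the complement is their short-arc midpoint on the wheel.
Short-arc midpoint of 51° and 131°: 91°.
Base is 180° from the complement: 91 − 180 = -89 → -89 + 360 = 271°

271°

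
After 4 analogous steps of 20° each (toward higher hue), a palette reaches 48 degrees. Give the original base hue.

4 steps of 20° (toward higher hue) give a net shift of +80°.
Start = end − shift: 48 − 80 = -32 → -32 + 360 = 328°

328°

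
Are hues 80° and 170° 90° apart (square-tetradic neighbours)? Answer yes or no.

yes

Angular distance: |80 − 170| = 90 = 90°.
90° apart (square-tetradic neighbours) requires 90°.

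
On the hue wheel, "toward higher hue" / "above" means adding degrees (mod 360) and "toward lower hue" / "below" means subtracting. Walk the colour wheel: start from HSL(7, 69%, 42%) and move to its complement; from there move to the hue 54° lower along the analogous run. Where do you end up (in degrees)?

+180° (complement): 7 + 180 = 187°
−54° (analog 54° ↓): 187 − 54 = 133°

133°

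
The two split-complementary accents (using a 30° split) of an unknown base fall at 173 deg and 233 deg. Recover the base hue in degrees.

23°

The accents sit 30° either side of the complement, so the complement is their short-arc midpoint on the wheel.
Short-arc midpoint of 173° and 233°: 203°.
Base is 180° from the complement: 203 − 180 = 23°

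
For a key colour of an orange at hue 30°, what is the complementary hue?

210°

The complement sits 180° across the wheel.
30 + 180 = 210°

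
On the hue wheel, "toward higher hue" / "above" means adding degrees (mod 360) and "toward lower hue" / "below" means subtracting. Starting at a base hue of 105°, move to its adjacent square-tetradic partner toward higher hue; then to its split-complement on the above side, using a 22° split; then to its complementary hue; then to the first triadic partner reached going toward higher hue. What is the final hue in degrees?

square ↑ +90°: 105 + 90 = 195°
split-comp 22° ↑ +202°: 195 + 202 = 397 → 397 − 360 = 37°
complement +180°: 37 + 180 = 217°
triadic ↑ +120°: 217 + 120 = 337°

337°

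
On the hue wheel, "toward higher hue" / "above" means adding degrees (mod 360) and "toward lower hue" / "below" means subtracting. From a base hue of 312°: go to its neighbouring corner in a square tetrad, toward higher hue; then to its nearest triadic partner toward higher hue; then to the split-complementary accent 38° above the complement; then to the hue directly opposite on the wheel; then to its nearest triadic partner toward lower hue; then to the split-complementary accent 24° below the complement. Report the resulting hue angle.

312 + 90 = 402 → 402 − 360 = 42°   (square ↑)
42 + 120 = 162°   (triadic ↑)
162 + 218 = 380 → 380 − 360 = 20°   (split-comp 38° ↑)
20 + 180 = 200°   (complement)
200 − 120 = 80°   (triadic ↓)
80 + 156 = 236°   (split-comp 24° ↓)

236°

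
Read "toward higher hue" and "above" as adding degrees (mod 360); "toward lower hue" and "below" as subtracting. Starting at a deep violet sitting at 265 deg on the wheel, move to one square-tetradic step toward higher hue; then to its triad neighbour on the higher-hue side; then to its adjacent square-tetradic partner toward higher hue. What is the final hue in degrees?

205°

265 + 90 = 355°   (square ↑)
355 + 120 = 475 → 475 − 360 = 115°   (triadic ↑)
115 + 90 = 205°   (square ↑)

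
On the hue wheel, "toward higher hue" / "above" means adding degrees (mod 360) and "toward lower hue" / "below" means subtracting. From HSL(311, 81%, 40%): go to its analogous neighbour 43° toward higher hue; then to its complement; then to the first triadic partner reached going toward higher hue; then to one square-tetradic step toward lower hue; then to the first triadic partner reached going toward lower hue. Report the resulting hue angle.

84°

+43° (analog 43° ↑): 311 + 43 = 354°
+180° (complement): 354 + 180 = 534 → 534 − 360 = 174°
+120° (triadic ↑): 174 + 120 = 294°
−90° (square ↓): 294 − 90 = 204°
−120° (triadic ↓): 204 − 120 = 84°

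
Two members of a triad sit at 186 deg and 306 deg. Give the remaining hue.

66°

A triad spaces three hues 120° apart.
The full set is {66°, 186°, 306°}.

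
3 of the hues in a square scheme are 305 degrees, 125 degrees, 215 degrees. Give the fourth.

A square tetradic scheme places four hues every 90°.
The full set through 125° is {35°, 125°, 215°, 305°}.
Given {125°, 215°, 305°}, the missing hue is 35°.

35°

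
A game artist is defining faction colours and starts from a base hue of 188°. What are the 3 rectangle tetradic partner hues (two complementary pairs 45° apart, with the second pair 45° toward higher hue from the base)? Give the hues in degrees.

233°, 8° and 53°

188 + 45 = 233°
188 + 180 = 368 → 368 − 360 = 8°
188 + 225 = 413 → 413 − 360 = 53°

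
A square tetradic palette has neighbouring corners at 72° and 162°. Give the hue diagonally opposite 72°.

A square tetradic scheme places four hues 90° apart; opposite corners are 180° apart.
72 + 180 = 252°

252°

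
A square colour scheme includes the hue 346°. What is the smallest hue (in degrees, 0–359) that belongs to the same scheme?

76°

A square tetradic scheme places four hues every 90°.
The full set through 346° is {76°, 166°, 256°, 346°}.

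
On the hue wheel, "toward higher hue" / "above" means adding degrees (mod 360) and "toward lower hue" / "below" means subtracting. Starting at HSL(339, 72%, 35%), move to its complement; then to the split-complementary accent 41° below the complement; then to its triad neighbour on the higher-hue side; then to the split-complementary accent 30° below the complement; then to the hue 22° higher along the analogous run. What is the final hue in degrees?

230°

+180° (complement): 339 + 180 = 519 → 519 − 360 = 159°
+139° (split-comp 41° ↓): 159 + 139 = 298°
+120° (triadic ↑): 298 + 120 = 418 → 418 − 360 = 58°
+150° (split-comp 30° ↓): 58 + 150 = 208°
+22° (analog 22° ↑): 208 + 22 = 230°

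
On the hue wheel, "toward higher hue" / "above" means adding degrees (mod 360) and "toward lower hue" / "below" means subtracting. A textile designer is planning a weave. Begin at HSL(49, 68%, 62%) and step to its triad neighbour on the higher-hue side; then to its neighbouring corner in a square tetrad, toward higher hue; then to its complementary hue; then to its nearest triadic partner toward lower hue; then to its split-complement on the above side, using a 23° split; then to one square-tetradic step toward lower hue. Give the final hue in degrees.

72°

49 + 120 = 169°   (triadic ↑)
169 + 90 = 259°   (square ↑)
259 + 180 = 439 → 439 − 360 = 79°   (complement)
79 − 120 = -41 → -41 + 360 = 319°   (triadic ↓)
319 + 203 = 522 → 522 − 360 = 162°   (split-comp 23° ↑)
162 − 90 = 72°   (square ↓)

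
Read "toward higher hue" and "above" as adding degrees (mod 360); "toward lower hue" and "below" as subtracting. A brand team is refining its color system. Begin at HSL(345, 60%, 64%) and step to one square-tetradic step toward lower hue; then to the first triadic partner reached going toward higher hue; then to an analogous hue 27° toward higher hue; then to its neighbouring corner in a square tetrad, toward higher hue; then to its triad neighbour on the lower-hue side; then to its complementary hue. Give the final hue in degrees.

192°

345 − 90 = 255°   (square ↓)
255 + 120 = 375 → 375 − 360 = 15°   (triadic ↑)
15 + 27 = 42°   (analog 27° ↑)
42 + 90 = 132°   (square ↑)
132 − 120 = 12°   (triadic ↓)
12 + 180 = 192°   (complement)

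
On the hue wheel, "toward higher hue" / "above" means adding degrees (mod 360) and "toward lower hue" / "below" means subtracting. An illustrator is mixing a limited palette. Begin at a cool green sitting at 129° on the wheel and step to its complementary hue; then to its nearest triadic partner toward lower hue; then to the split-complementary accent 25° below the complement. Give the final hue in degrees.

344°

129 + 180 = 309°   (complement)
309 − 120 = 189°   (triadic ↓)
189 + 155 = 344°   (split-comp 25° ↓)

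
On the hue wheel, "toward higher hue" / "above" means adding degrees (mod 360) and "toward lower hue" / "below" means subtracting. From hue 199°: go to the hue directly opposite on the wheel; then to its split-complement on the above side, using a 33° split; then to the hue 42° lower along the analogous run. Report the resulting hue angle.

190°

199 + 180 = 379 → 379 − 360 = 19°   (complement)
19 + 213 = 232°   (split-comp 33° ↑)
232 − 42 = 190°   (analog 42° ↓)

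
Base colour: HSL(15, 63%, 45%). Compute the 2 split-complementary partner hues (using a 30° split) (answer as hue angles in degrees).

Split-complementary hues sit 30° either side of the complement.
Complement of 15°: 15 + 180 = 195°
195 − 30 = 165°
195 + 30 = 225°

165° and 225°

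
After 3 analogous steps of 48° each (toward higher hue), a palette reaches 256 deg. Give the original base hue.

112°

3 steps of 48° (toward higher hue) give a net shift of +144°.
Start = end − shift: 256 − 144 = 112°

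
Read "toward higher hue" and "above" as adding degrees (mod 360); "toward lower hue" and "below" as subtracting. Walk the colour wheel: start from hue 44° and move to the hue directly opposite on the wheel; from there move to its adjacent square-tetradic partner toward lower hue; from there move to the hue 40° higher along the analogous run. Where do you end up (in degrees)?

174°

+180° (complement): 44 + 180 = 224°
−90° (square ↓): 224 − 90 = 134°
+40° (analog 40° ↑): 134 + 40 = 174°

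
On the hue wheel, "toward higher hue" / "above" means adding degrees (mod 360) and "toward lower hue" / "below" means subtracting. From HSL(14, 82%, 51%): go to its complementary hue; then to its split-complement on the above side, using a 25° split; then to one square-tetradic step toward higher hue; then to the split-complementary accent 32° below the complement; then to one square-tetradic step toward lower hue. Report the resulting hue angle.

187°

complement +180°: 14 + 180 = 194°
split-comp 25° ↑ +205°: 194 + 205 = 399 → 399 − 360 = 39°
square ↑ +90°: 39 + 90 = 129°
split-comp 32° ↓ +148°: 129 + 148 = 277°
square ↓ −90°: 277 − 90 = 187°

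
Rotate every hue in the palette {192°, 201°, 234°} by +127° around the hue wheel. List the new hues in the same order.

192 + 127 = 319°
201 + 127 = 328°
234 + 127 = 361 → 361 − 360 = 1°

319°, 328°, 1°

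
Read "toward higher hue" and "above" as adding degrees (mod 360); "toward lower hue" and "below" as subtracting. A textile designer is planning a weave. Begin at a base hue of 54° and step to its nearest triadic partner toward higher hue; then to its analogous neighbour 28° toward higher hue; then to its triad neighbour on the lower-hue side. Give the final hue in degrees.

82°

+120° (triadic ↑): 54 + 120 = 174°
+28° (analog 28° ↑): 174 + 28 = 202°
−120° (triadic ↓): 202 − 120 = 82°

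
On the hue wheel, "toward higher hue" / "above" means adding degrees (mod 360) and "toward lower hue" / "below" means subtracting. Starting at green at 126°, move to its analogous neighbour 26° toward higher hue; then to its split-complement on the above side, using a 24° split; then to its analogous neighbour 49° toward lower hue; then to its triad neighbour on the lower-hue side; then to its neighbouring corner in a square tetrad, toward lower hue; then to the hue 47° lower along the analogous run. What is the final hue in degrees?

126 + 26 = 152°   (analog 26° ↑)
152 + 204 = 356°   (split-comp 24° ↑)
356 − 49 = 307°   (analog 49° ↓)
307 − 120 = 187°   (triadic ↓)
187 − 90 = 97°   (square ↓)
97 − 47 = 50°   (analog 47° ↓)

50°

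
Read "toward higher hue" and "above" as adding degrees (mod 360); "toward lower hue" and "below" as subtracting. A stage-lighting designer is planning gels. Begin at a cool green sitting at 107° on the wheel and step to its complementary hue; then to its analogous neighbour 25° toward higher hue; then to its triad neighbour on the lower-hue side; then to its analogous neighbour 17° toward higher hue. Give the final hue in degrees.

209°

complement +180°: 107 + 180 = 287°
analog 25° ↑ +25°: 287 + 25 = 312°
triadic ↓ −120°: 312 − 120 = 192°
analog 17° ↑ +17°: 192 + 17 = 209°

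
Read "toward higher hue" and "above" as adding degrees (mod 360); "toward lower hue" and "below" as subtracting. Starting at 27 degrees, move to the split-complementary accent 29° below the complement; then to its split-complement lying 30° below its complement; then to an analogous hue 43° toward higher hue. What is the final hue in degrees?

split-comp 29° ↓ +151°: 27 + 151 = 178°
split-comp 30° ↓ +150°: 178 + 150 = 328°
analog 43° ↑ +43°: 328 + 43 = 371 → 371 − 360 = 11°

11°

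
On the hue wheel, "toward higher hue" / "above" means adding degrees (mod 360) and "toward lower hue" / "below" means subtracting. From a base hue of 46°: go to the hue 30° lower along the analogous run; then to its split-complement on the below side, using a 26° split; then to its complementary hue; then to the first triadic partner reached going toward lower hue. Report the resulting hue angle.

analog 30° ↓ −30°: 46 − 30 = 16°
split-comp 26° ↓ +154°: 16 + 154 = 170°
complement +180°: 170 + 180 = 350°
triadic ↓ −120°: 350 − 120 = 230°

230°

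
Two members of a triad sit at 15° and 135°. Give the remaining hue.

A triad spaces three hues 120° apart.
The full set is {15°, 135°, 255°}.

255°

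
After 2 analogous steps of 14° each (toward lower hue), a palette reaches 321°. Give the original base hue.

349°

2 steps of 14° (toward lower hue) give a net shift of −28°.
Start = end − shift: 321 + 28 = 349°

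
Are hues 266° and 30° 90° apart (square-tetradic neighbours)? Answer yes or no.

Angular distance: |266 − 30| = 236; shorter arc = 360 − 236 = 124°.
90° apart (square-tetradic neighbours) requires 90°.

no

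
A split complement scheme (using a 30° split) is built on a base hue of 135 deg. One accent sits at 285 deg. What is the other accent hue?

Split-complementary hues sit 30° either side of the complement.
Complement of the base 135°: 135 + 180 = 315°
The given accent 285° is 30° one side of 315°; the other accent sits 30° the other side: 315 + 30 = 345°

345°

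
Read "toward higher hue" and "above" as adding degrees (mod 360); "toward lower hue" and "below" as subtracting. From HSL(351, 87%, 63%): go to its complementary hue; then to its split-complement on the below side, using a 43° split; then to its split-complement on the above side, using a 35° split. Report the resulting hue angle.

163°

complement +180°: 351 + 180 = 531 → 531 − 360 = 171°
split-comp 43° ↓ +137°: 171 + 137 = 308°
split-comp 35° ↑ +215°: 308 + 215 = 523 → 523 − 360 = 163°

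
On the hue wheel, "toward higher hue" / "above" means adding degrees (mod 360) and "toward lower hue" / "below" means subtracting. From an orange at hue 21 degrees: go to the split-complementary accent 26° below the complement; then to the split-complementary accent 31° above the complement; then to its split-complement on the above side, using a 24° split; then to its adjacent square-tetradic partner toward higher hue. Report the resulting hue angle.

320°

+154° (split-comp 26° ↓): 21 + 154 = 175°
+211° (split-comp 31° ↑): 175 + 211 = 386 → 386 − 360 = 26°
+204° (split-comp 24° ↑): 26 + 204 = 230°
+90° (square ↑): 230 + 90 = 320°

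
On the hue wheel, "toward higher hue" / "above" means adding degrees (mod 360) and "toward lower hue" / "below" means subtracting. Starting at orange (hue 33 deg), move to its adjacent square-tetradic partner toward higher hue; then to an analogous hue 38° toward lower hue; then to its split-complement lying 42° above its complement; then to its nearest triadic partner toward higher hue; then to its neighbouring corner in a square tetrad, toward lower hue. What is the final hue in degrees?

337°

square ↑ +90°: 33 + 90 = 123°
analog 38° ↓ −38°: 123 − 38 = 85°
split-comp 42° ↑ +222°: 85 + 222 = 307°
triadic ↑ +120°: 307 + 120 = 427 → 427 − 360 = 67°
square ↓ −90°: 67 − 90 = -23 → -23 + 360 = 337°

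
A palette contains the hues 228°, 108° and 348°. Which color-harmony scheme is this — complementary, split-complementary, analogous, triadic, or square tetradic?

Sort the hues: 108°, 228°, 348°.
Successive gaps around the wheel: 120°, 120°, 120°.
Three hues equally spaced 120° apart form a triad.

triadic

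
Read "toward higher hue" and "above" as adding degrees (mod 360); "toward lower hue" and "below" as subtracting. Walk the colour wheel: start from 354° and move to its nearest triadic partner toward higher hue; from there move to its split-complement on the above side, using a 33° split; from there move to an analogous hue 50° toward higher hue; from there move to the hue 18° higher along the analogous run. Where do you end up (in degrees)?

35°

354 + 120 = 474 → 474 − 360 = 114°   (triadic ↑)
114 + 213 = 327°   (split-comp 33° ↑)
327 + 50 = 377 → 377 − 360 = 17°   (analog 50° ↑)
17 + 18 = 35°   (analog 18° ↑)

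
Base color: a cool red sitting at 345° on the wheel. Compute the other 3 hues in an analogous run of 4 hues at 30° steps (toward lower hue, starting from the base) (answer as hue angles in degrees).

Analogous hues sit every 30° along the wheel.
345 − 30 = 315°
345 − 60 = 285°
345 − 90 = 255°

315°, 285°, and 255°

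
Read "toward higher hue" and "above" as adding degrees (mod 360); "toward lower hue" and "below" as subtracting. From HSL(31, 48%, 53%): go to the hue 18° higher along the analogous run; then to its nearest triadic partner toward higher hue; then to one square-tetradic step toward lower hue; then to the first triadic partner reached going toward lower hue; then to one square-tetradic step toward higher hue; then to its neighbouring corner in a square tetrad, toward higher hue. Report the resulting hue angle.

139°

+18° (analog 18° ↑): 31 + 18 = 49°
+120° (triadic ↑): 49 + 120 = 169°
−90° (square ↓): 169 − 90 = 79°
−120° (triadic ↓): 79 − 120 = -41 → -41 + 360 = 319°
+90° (square ↑): 319 + 90 = 409 → 409 − 360 = 49°
+90° (square ↑): 49 + 90 = 139°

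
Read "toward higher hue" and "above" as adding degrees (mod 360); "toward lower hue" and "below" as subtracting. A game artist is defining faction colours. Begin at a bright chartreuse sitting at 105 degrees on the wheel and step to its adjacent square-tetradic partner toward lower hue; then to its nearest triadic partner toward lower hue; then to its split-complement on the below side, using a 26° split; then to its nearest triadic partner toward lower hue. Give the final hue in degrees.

289°

−90° (square ↓): 105 − 90 = 15°
−120° (triadic ↓): 15 − 120 = -105 → -105 + 360 = 255°
+154° (split-comp 26° ↓): 255 + 154 = 409 → 409 − 360 = 49°
−120° (triadic ↓): 49 − 120 = -71 → -71 + 360 = 289°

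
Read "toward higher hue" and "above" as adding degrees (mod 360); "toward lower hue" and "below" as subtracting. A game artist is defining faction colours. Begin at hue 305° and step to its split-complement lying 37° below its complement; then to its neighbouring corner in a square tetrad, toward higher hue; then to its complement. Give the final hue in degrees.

358°

split-comp 37° ↓ +143°: 305 + 143 = 448 → 448 − 360 = 88°
square ↑ +90°: 88 + 90 = 178°
complement +180°: 178 + 180 = 358°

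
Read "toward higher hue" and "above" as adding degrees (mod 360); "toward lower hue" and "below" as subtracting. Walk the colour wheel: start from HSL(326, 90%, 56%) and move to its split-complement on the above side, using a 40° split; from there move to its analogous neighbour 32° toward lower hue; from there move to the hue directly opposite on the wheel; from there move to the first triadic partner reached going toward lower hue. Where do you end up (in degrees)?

214°

+220° (split-comp 40° ↑): 326 + 220 = 546 → 546 − 360 = 186°
−32° (analog 32° ↓): 186 − 32 = 154°
+180° (complement): 154 + 180 = 334°
−120° (triadic ↓): 334 − 120 = 214°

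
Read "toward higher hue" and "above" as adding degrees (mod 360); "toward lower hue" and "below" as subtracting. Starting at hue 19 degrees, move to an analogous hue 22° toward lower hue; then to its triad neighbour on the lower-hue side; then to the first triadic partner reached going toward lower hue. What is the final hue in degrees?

analog 22° ↓ −22°: 19 − 22 = -3 → -3 + 360 = 357°
triadic ↓ −120°: 357 − 120 = 237°
triadic ↓ −120°: 237 − 120 = 117°

117°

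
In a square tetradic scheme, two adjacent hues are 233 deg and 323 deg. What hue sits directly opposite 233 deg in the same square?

53°

A square tetradic scheme places four hues 90° apart; opposite corners are 180° apart.
233 + 180 = 413 → 413 − 360 = 53°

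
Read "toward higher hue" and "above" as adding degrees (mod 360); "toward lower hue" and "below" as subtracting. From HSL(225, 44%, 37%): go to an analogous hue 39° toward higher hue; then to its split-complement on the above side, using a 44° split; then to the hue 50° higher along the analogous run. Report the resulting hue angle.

178°

analog 39° ↑ +39°: 225 + 39 = 264°
split-comp 44° ↑ +224°: 264 + 224 = 488 → 488 − 360 = 128°
analog 50° ↑ +50°: 128 + 50 = 178°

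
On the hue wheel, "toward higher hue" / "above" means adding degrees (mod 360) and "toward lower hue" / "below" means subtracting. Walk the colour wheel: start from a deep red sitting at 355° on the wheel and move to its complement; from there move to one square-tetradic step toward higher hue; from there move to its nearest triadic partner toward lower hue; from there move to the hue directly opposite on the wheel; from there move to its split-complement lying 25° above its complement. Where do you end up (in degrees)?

170°

+180° (complement): 355 + 180 = 535 → 535 − 360 = 175°
+90° (square ↑): 175 + 90 = 265°
−120° (triadic ↓): 265 − 120 = 145°
+180° (complement): 145 + 180 = 325°
+205° (split-comp 25° ↑): 325 + 205 = 530 → 530 − 360 = 170°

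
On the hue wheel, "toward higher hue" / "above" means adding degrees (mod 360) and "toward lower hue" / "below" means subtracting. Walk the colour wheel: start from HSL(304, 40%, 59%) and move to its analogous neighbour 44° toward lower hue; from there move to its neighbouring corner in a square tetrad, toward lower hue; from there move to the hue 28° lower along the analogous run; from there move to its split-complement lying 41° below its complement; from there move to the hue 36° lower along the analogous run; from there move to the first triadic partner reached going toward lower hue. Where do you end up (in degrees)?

analog 44° ↓ −44°: 304 − 44 = 260°
square ↓ −90°: 260 − 90 = 170°
analog 28° ↓ −28°: 170 − 28 = 142°
split-comp 41° ↓ +139°: 142 + 139 = 281°
analog 36° ↓ −36°: 281 − 36 = 245°
triadic ↓ −120°: 245 − 120 = 125°

125°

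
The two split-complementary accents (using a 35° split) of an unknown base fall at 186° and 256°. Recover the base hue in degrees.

The accents sit 35° either side of the complement, so the complement is their short-arc midpoint on the wheel.
Short-arc midpoint of 186° and 256°: 221°.
Base is 180° from the complement: 221 − 180 = 41°

41°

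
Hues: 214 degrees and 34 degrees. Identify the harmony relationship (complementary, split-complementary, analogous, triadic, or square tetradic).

complementary

Sort the hues: 34°, 214°.
Successive gaps around the wheel: 180°, 180°.
Two hues 180° apart are complementary.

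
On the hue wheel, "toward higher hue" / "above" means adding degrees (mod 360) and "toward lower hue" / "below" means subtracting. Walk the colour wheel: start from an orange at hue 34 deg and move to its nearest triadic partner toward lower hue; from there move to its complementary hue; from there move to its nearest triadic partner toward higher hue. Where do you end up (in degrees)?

−120° (triadic ↓): 34 − 120 = -86 → -86 + 360 = 274°
+180° (complement): 274 + 180 = 454 → 454 − 360 = 94°
+120° (triadic ↑): 94 + 120 = 214°

214°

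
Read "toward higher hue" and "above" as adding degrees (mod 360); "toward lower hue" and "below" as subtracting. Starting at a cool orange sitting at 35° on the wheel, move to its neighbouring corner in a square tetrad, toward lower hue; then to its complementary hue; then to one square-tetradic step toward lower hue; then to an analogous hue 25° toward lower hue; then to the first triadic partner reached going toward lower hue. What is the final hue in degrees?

−90° (square ↓): 35 − 90 = -55 → -55 + 360 = 305°
+180° (complement): 305 + 180 = 485 → 485 − 360 = 125°
−90° (square ↓): 125 − 90 = 35°
−25° (analog 25° ↓): 35 − 25 = 10°
−120° (triadic ↓): 10 − 120 = -110 → -110 + 360 = 250°

250°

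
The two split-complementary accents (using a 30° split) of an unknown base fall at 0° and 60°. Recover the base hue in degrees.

210°

The accents sit 30° either side of the complement, so the complement is their short-arc midpoint on the wheel.
Short-arc midpoint of 0° and 60°: 30°.
Base is 180° from the complement: 30 − 180 = -150 → -150 + 360 = 210°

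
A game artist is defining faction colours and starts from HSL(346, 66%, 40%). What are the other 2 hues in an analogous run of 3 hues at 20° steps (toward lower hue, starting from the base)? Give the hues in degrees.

326° and 306°

Analogous hues sit every 20° along the wheel.
346 − 20 = 326°
346 − 40 = 306°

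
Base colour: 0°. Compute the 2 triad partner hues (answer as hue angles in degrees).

120° and 240°

A triad places three hues 120° apart.
0 + 120 = 120°
0 + 240 = 240°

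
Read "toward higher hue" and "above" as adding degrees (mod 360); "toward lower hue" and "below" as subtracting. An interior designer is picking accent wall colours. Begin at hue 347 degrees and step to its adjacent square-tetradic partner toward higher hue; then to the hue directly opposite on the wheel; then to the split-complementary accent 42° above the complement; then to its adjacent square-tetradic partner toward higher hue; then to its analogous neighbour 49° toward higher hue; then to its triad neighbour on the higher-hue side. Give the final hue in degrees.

18°

+90° (square ↑): 347 + 90 = 437 → 437 − 360 = 77°
+180° (complement): 77 + 180 = 257°
+222° (split-comp 42° ↑): 257 + 222 = 479 → 479 − 360 = 119°
+90° (square ↑): 119 + 90 = 209°
+49° (analog 49° ↑): 209 + 49 = 258°
+120° (triadic ↑): 258 + 120 = 378 → 378 − 360 = 18°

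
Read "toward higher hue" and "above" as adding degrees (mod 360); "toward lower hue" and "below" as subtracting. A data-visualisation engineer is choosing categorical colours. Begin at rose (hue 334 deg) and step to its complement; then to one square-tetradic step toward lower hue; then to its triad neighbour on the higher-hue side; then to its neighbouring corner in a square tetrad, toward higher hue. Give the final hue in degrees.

274°

+180° (complement): 334 + 180 = 514 → 514 − 360 = 154°
−90° (square ↓): 154 − 90 = 64°
+120° (triadic ↑): 64 + 120 = 184°
+90° (square ↑): 184 + 90 = 274°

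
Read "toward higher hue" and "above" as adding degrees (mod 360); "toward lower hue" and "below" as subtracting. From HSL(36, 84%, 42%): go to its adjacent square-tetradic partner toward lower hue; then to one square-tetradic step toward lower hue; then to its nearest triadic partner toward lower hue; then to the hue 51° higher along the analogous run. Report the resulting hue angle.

36 − 90 = -54 → -54 + 360 = 306°   (square ↓)
306 − 90 = 216°   (square ↓)
216 − 120 = 96°   (triadic ↓)
96 + 51 = 147°   (analog 51° ↑)

147°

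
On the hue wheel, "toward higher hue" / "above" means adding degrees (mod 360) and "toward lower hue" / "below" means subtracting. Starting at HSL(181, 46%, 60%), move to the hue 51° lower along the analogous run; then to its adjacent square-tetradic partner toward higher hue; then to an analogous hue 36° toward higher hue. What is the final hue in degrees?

256°

analog 51° ↓ −51°: 181 − 51 = 130°
square ↑ +90°: 130 + 90 = 220°
analog 36° ↑ +36°: 220 + 36 = 256°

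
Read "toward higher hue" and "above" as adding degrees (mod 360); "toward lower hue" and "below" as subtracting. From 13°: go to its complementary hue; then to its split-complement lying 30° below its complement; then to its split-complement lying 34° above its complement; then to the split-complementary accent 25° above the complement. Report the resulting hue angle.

42°

13 + 180 = 193°   (complement)
193 + 150 = 343°   (split-comp 30° ↓)
343 + 214 = 557 → 557 − 360 = 197°   (split-comp 34° ↑)
197 + 205 = 402 → 402 − 360 = 42°   (split-comp 25° ↑)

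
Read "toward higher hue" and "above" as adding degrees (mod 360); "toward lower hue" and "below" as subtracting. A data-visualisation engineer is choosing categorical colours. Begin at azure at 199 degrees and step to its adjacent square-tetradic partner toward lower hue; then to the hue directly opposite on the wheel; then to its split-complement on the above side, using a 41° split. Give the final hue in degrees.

square ↓ −90°: 199 − 90 = 109°
complement +180°: 109 + 180 = 289°
split-comp 41° ↑ +221°: 289 + 221 = 510 → 510 − 360 = 150°

150°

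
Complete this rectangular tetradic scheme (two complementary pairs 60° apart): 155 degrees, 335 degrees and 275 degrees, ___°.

A rectangular tetradic uses two complementary pairs 60° apart: offsets 0°, 60°, 180°, 240°.
Among {155°, 275°, 335°}, 155° and 335° are a 180° pair.
The remaining hue 275° needs its own complement: 275 + 180 = 455 → 455 − 360 = 95°

95°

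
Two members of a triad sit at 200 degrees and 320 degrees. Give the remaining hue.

80°

A triad spaces three hues 120° apart.
The full set is {80°, 200°, 320°}.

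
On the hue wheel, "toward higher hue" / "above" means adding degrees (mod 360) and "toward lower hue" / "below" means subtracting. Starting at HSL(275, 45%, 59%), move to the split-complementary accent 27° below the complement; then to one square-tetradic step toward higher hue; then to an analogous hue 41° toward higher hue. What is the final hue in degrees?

199°

split-comp 27° ↓ +153°: 275 + 153 = 428 → 428 − 360 = 68°
square ↑ +90°: 68 + 90 = 158°
analog 41° ↑ +41°: 158 + 41 = 199°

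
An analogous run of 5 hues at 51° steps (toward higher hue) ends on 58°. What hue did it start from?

4 steps of 51° (toward higher hue) give a net shift of +204°.
Start = end − shift: 58 − 204 = -146 → -146 + 360 = 214°

214°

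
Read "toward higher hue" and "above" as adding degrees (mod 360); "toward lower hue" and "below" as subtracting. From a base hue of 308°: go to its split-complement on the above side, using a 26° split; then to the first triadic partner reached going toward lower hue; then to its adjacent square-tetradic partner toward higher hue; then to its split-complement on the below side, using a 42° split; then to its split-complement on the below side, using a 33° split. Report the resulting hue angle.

49°

308 + 206 = 514 → 514 − 360 = 154°   (split-comp 26° ↑)
154 − 120 = 34°   (triadic ↓)
34 + 90 = 124°   (square ↑)
124 + 138 = 262°   (split-comp 42° ↓)
262 + 147 = 409 → 409 − 360 = 49°   (split-comp 33° ↓)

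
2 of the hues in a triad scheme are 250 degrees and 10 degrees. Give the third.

A triad places three hues 120° apart.
The full set through 10° is {10°, 130°, 250°}.
Given {10°, 250°}, the missing hue is 130°.

130°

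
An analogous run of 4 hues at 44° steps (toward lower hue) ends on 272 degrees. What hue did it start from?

3 steps of 44° (toward lower hue) give a net shift of −132°.
Start = end − shift: 272 + 132 = 404 → 404 − 360 = 44°

44°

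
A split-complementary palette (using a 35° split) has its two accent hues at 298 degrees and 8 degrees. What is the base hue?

153°

The accents sit 35° either side of the complement, so the complement is their short-arc midpoint on the wheel.
Short-arc midpoint of 298° and 8°: 333°.
Base is 180° from the complement: 333 − 180 = 153°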